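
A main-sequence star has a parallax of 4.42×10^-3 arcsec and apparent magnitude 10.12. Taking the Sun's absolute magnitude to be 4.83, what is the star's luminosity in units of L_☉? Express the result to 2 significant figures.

L/L_☉ ≈ 3.9

d = 1/p = 1/4.42×10^-3″ = 226.2 pc
M = m − 5 log₁₀ d + 5 = 10.12 − 5·2.3546 + 5 = 3.347
M − M_☉ = 3.347 − 4.83 = -1.483
L/L_☉ = 10^(−0.4 × -1.483) = 3.919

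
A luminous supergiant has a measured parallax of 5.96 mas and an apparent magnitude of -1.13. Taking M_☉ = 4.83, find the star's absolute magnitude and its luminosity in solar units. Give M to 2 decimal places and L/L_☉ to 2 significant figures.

M ≈ -7.25; L/L_☉ ≈ 68000

d = 1/p = 1000/5.96 mas = 167.8 pc
M = m − 5 log₁₀ d + 5 = -1.13 − 5·2.2248 + 5 = -7.254
M − M_☉ = -7.254 − 4.83 = -12.084
L/L_☉ = 10^(−0.4 × -12.084) = 68160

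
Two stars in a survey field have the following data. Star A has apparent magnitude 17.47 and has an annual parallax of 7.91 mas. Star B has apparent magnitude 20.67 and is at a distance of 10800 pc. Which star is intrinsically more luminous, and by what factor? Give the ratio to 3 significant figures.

Star B is more luminous, by a factor of 383.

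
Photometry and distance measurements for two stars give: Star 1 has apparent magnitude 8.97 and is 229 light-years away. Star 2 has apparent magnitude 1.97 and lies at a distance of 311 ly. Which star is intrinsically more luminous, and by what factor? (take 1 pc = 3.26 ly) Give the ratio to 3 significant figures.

Star 2 is more luminous, by a factor of 1160.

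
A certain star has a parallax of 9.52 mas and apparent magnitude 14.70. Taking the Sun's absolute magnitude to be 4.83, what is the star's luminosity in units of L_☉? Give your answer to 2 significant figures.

L/L_☉ ≈ 0.012

d = 1/p = 1000/9.52 mas = 105.0 pc
M = m − 5 log₁₀ d + 5 = 14.70 − 5·2.0214 + 5 = 9.593
M − M_☉ = 9.593 − 4.83 = 4.763
L/L_☉ = 10^(−0.4 × 4.763) = 0.01244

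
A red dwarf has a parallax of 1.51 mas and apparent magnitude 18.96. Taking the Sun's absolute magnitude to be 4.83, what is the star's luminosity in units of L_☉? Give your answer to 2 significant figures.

d = 1/p = 1000/1.51 mas = 662.3 pc
M = m − 5 log₁₀ d + 5 = 18.96 − 5·2.8210 + 5 = 9.855
M − M_☉ = 9.855 − 4.83 = 5.025
L/L_☉ = 10^(−0.4 × 5.025) = 9.773×10^-3

L/L_☉ ≈ 9.8×10^-3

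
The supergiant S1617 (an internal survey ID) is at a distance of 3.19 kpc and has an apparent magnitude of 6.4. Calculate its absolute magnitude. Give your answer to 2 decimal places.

d = 3.19 kpc = 3190 pc
5 log₁₀(d/10 pc) = 5 log₁₀(3190) − 5 = 12.519
M = m − 5 log₁₀(d/10) = 6.4 − 12.519 = -6.119

M ≈ -6.12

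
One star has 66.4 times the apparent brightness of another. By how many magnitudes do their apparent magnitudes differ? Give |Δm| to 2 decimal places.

|Δm| ≈ 4.56

Pogson: Δm = −2.5 log₁₀(ratio) = −2.5 log₁₀(66.4) = −2.5 × 1.8222 = -4.555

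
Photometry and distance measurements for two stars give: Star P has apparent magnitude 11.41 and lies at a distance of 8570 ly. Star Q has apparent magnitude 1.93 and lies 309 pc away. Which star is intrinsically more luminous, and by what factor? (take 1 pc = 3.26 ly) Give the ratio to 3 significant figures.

Star Q is more luminous, by a factor of 85.6.

Star P: d = 8570 ly / 3.26 = 2629 pc
Star P: M = m − 5 log₁₀ d + 5 = 11.41 − 5·3.4198 + 5 = -0.689
Star Q: M = m − 5 log₁₀ d + 5 = 1.93 − 5·2.4900 + 5 = -5.520
ΔM = M_P − M_Q = -0.689 − (-5.520) = 4.831; smaller M is more luminous → Star Q.
L ratio = 10^(0.4 |ΔM|) = 10^1.932 = 85.58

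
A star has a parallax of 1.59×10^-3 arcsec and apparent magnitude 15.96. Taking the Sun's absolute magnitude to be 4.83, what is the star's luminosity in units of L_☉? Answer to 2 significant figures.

L/L_☉ ≈ 0.14

d = 1/p = 1/1.59×10^-3″ = 628.9 pc
M = m − 5 log₁₀ d + 5 = 15.96 − 5·2.7986 + 5 = 6.967
M − M_☉ = 6.967 − 4.83 = 2.137
L/L_☉ = 10^(−0.4 × 2.137) = 0.1397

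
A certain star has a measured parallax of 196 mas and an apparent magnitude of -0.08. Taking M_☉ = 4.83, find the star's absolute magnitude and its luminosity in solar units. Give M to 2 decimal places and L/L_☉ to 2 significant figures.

d = 1/p = 1000/196 mas = 5.102 pc
M = m − 5 log₁₀ d + 5 = -0.08 − 5·0.7077 + 5 = 1.381
M − M_☉ = 1.381 − 4.83 = -3.449
L/L_☉ = 10^(−0.4 × -3.449) = 23.96

M ≈ 1.38; L/L_☉ ≈ 24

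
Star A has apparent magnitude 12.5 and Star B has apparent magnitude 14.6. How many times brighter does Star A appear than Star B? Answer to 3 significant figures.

6.92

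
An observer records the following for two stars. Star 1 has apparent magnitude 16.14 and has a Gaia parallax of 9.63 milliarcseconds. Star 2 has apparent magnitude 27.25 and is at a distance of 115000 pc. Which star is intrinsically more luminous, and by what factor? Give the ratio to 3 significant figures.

Star 2 is more luminous, by a factor of 44.1.

Star 1: p = 9.63 mas = 9.63×10^-3″ → d = 1/p = 103.8 pc
Star 1: M = m − 5 log₁₀ d + 5 = 16.14 − 5·2.0164 + 5 = 11.058
Star 2: M = m − 5 log₁₀ d + 5 = 27.25 − 5·5.0607 + 5 = 6.947
ΔM = M_1 − M_2 = 11.058 − (6.947) = 4.112; smaller M is more luminous → Star 2.
L ratio = 10^(0.4 |ΔM|) = 10^1.645 = 44.12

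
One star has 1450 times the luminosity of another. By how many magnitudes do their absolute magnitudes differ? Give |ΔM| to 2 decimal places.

Pogson: ΔM = −2.5 log₁₀(ratio) = −2.5 log₁₀(1450) = −2.5 × 3.1614 = -7.903

|ΔM| ≈ 7.90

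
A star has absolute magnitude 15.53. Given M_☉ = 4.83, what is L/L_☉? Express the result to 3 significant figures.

M − M_☉ = 15.53 − 4.83 = 10.700
L/L_☉ = 10^(−0.4 (M − M_☉)) = 10^-4.280 = 5.248×10^-5

L/L_☉ ≈ 5.25×10^-5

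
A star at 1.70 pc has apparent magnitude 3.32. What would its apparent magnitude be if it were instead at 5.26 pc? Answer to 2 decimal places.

Flux ∝ 1/d², so Δm = 5 log₁₀(d₂/d₁) = 5 log₁₀(5.26/1.70) = 2.453
m₂ = m₁ + Δm = 3.32 + (2.453) = 5.773

m ≈ 5.77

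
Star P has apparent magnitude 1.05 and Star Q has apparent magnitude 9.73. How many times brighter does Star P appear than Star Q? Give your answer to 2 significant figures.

3000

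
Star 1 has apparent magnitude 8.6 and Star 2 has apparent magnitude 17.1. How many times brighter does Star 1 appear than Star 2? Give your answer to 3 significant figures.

2510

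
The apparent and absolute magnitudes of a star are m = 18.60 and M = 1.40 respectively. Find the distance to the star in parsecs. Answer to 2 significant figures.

d ≈ 28000 pc

Distance modulus: m − M = 18.60 − (1.40) = 17.200
m − M = 5 log₁₀ d − 5
log₁₀ d = (m − M)/5 + 1 = 4.4400
d = 10^4.4400 = 27540 pc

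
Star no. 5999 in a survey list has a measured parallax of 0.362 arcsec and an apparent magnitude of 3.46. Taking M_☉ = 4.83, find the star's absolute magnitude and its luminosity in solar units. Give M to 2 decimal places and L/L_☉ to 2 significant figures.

M ≈ 6.25; L/L_☉ ≈ 0.27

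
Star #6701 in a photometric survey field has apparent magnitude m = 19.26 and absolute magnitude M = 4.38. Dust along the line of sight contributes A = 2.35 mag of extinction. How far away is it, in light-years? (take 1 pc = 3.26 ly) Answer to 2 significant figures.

d ≈ 10000 ly

m − M = 5 log₁₀(d/10 pc) + A  ⇒  19.26 − (4.38) − 2.35 = 5 log₁₀(d/10)
12.530 = 5 log₁₀(d/10)
log₁₀ d = (m − M − A)/5 + 1 = 3.5060
d = 10^3.5060 = 3206 pc
= 10450 ly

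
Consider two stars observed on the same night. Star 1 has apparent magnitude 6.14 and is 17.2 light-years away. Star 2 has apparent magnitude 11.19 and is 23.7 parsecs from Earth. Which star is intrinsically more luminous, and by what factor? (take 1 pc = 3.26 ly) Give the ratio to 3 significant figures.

Star 1 is more luminous, by a factor of 5.19.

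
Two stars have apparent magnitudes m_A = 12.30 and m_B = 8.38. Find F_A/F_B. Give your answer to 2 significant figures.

F_A/F_B ≈ 0.027

Δm = 12.30 − (8.38) = 3.92
Flux ratio = 10^(−0.4 Δm) = 10^(−0.4 × 3.92) = 10^-1.568 = 0.02704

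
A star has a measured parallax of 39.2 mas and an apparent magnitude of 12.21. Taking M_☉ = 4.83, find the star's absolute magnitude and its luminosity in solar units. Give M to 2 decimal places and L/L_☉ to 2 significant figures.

d = 1/p = 1000/39.2 mas = 25.51 pc
M = m − 5 log₁₀ d + 5 = 12.21 − 5·1.4067 + 5 = 10.176
M − M_☉ = 10.176 − 4.83 = 5.346
L/L_☉ = 10^(−0.4 × 5.346) = 7.268×10^-3

M ≈ 10.18; L/L_☉ ≈ 7.3×10^-3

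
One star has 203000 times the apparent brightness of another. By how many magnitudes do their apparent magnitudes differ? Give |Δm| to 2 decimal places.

Pogson: Δm = −2.5 log₁₀(ratio) = −2.5 log₁₀(203000) = −2.5 × 5.3075 = -13.269

|Δm| ≈ 13.27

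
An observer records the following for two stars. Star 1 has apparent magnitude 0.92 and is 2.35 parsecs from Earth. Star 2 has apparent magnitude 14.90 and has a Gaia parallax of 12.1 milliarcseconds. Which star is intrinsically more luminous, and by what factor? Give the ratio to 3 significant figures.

Star 1: M = m − 5 log₁₀ d + 5 = 0.92 − 5·0.3711 + 5 = 4.065
Star 2: p = 12.1 mas = 0.0121″ → d = 1/p = 82.64 pc
Star 2: M = m − 5 log₁₀ d + 5 = 14.90 − 5·1.9172 + 5 = 10.314
ΔM = M_1 − M_2 = 4.065 − (10.314) = -6.249; smaller M is more luminous → Star 1.
L ratio = 10^(0.4 |ΔM|) = 10^2.500 = 316.0

Star 1 is more luminous, by a factor of 316.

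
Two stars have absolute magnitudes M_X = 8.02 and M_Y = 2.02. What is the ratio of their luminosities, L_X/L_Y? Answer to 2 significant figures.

ΔM = M_X − M_Y = 6.00
L_X/L_Y = 10^(−0.4 ΔM) = 10^-2.400 = 3.981×10^-3

L_X/L_Y ≈ 4.0×10^-3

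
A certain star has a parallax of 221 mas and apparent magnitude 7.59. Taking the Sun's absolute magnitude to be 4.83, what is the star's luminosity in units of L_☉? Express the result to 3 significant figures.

L/L_☉ ≈ 0.0161

d = 1/p = 1000/221 mas = 4.525 pc
M = m − 5 log₁₀ d + 5 = 7.59 − 5·0.6556 + 5 = 9.312
M − M_☉ = 9.312 − 4.83 = 4.482
L/L_☉ = 10^(−0.4 × 4.482) = 0.01611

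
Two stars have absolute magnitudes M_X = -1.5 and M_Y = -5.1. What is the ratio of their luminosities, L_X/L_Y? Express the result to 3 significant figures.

L_X/L_Y ≈ 0.0363

ΔM = M_X − M_Y = 3.6
L_X/L_Y = 10^(−0.4 ΔM) = 10^-1.440 = 0.03631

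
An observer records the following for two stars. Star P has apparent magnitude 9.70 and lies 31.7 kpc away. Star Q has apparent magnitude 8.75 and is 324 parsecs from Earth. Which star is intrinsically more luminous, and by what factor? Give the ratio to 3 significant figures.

Star P: d = 31.7 kpc = 31700 pc
Star P: M = m − 5 log₁₀ d + 5 = 9.70 − 5·4.5011 + 5 = -7.805
Star Q: M = m − 5 log₁₀ d + 5 = 8.75 − 5·2.5105 + 5 = 1.197
ΔM = M_P − M_Q = -7.805 − (1.197) = -9.003; smaller M is more luminous → Star P.
L ratio = 10^(0.4 |ΔM|) = 10^3.601 = 3991

Star P is more luminous, by a factor of 3990.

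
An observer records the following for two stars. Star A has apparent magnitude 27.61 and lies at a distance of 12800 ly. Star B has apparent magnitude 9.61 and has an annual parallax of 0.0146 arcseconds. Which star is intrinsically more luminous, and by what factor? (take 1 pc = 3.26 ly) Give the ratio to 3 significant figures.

Star B is more luminous, by a factor of 4820.

Star A: d = 12800 ly / 3.26 = 3926 pc
Star A: M = m − 5 log₁₀ d + 5 = 27.61 − 5·3.5940 + 5 = 14.640
Star B: d = 1/p = 1/0.0146″ = 68.49 pc
Star B: M = m − 5 log₁₀ d + 5 = 9.61 − 5·1.8356 + 5 = 5.432
ΔM = M_A − M_B = 14.640 − (5.432) = 9.208; smaller M is more luminous → Star B.
L ratio = 10^(0.4 |ΔM|) = 10^3.683 = 4823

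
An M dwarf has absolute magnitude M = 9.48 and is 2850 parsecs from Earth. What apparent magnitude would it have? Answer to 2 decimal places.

m ≈ 21.75

m = M + 5 log₁₀ d − 5 = 9.48 + 5·3.4548 − 5 = 21.754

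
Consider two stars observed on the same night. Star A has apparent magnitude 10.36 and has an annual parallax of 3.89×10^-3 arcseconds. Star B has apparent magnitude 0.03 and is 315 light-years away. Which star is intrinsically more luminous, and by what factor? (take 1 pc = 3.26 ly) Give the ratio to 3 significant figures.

Star B is more luminous, by a factor of 1910.

Star A: d = 1/p = 1/3.89×10^-3″ = 257.1 pc
Star A: M = m − 5 log₁₀ d + 5 = 10.36 − 5·2.4101 + 5 = 3.310
Star B: d = 315 ly / 3.26 = 96.63 pc
Star B: M = m − 5 log₁₀ d + 5 = 0.03 − 5·1.9851 + 5 = -4.895
ΔM = M_A − M_B = 3.310 − (-4.895) = 8.205; smaller M is more luminous → Star B.
L ratio = 10^(0.4 |ΔM|) = 10^3.282 = 1915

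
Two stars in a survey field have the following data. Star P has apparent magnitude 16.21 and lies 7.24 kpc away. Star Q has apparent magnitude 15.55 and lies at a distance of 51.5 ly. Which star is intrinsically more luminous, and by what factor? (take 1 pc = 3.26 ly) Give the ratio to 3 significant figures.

Star P is more luminous, by a factor of 114000.

Star P: d = 7.24 kpc = 7240 pc
Star P: M = m − 5 log₁₀ d + 5 = 16.21 − 5·3.8597 + 5 = 1.911
Star Q: d = 51.5 ly / 3.26 = 15.80 pc
Star Q: M = m − 5 log₁₀ d + 5 = 15.55 − 5·1.1986 + 5 = 14.557
ΔM = M_P − M_Q = 1.911 − (14.557) = -12.646; smaller M is more luminous → Star P.
L ratio = 10^(0.4 |ΔM|) = 10^5.058 = 114400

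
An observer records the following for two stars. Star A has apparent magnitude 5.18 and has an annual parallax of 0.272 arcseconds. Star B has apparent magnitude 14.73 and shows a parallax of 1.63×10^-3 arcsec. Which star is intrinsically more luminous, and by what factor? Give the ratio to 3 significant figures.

Star A: d = 1/p = 1/0.272″ = 3.676 pc
Star A: M = m − 5 log₁₀ d + 5 = 5.18 − 5·0.5654 + 5 = 7.353
Star B: d = 1/p = 1/1.63×10^-3″ = 613.5 pc
Star B: M = m − 5 log₁₀ d + 5 = 14.73 − 5·2.7878 + 5 = 5.791
ΔM = M_A − M_B = 7.353 − (5.791) = 1.562; smaller M is more luminous → Star B.
L ratio = 10^(0.4 |ΔM|) = 10^0.625 = 4.215

Star B is more luminous, by a factor of 4.21.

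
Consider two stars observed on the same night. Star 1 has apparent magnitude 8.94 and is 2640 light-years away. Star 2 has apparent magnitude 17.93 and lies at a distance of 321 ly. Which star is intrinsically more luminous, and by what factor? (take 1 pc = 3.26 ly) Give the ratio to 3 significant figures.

Star 1 is more luminous, by a factor of 267000.

Star 1: d = 2640 ly / 3.26 = 809.8 pc
Star 1: M = m − 5 log₁₀ d + 5 = 8.94 − 5·2.9084 + 5 = -0.602
Star 2: d = 321 ly / 3.26 = 98.47 pc
Star 2: M = m − 5 log₁₀ d + 5 = 17.93 − 5·1.9933 + 5 = 12.964
ΔM = M_1 − M_2 = -0.602 − (12.964) = -13.565; smaller M is more luminous → Star 1.
L ratio = 10^(0.4 |ΔM|) = 10^5.426 = 266800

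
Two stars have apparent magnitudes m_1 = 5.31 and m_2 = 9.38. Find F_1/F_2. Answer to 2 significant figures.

F_1/F_2 ≈ 42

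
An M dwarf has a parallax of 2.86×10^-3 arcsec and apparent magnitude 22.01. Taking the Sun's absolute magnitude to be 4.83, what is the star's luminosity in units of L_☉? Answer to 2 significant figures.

L/L_☉ ≈ 1.6×10^-4

d = 1/p = 1/2.86×10^-3″ = 349.7 pc
M = m − 5 log₁₀ d + 5 = 22.01 − 5·2.5436 + 5 = 14.292
M − M_☉ = 14.292 − 4.83 = 9.462
L/L_☉ = 10^(−0.4 × 9.462) = 1.642×10^-4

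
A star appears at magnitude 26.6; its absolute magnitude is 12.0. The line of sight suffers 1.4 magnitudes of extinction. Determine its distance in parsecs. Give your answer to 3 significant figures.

d ≈ 4370 pc

m − M = 5 log₁₀(d/10 pc) + A  ⇒  26.6 − (12.0) − 1.4 = 5 log₁₀(d/10)
13.200 = 5 log₁₀(d/10)
log₁₀ d = (m − M − A)/5 + 1 = 3.6400
d = 10^3.6400 = 4365 pc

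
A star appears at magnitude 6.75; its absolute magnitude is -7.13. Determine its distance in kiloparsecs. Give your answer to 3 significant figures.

d ≈ 5.97 kpc

μ = m − M = 13.880
m − M = 5 log₁₀ d − 5
log₁₀ d = (m − M)/5 + 1 = 3.7760
d = 10^3.7760 = 5970 pc
= 5.970 kpc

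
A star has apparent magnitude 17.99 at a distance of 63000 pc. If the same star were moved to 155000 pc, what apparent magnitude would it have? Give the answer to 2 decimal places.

m ≈ 19.94

Flux ∝ 1/d², so Δm = 5 log₁₀(d₂/d₁) = 5 log₁₀(155000/63000) = 1.955
m₂ = m₁ + Δm = 17.99 + (1.955) = 19.945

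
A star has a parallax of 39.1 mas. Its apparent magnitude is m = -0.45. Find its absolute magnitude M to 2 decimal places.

p = 39.1 mas = 0.0391″ → d = 1/p = 25.58 pc
5 log₁₀(d/10 pc) = 5 log₁₀(25.58) − 5 = 2.039
M = m − 5 log₁₀(d/10) = -0.45 − 2.039 = -2.489

M ≈ -2.49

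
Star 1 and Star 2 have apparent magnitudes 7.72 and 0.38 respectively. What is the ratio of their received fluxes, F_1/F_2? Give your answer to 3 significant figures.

F_1/F_2 ≈ 1.16×10^-3

Δm = 7.72 − (0.38) = 7.34
Flux ratio = 10^(−0.4 Δm) = 10^(−0.4 × 7.34) = 10^-2.936 = 1.159×10^-3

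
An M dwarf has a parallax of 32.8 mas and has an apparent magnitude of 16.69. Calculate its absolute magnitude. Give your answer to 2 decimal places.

p = 32.8 mas = 0.0328″ → d = 1/p = 30.49 pc
5 log₁₀(d/10 pc) = 5 log₁₀(30.49) − 5 = 2.421
M = m − 5 log₁₀(d/10) = 16.69 − 2.421 = 14.269

M ≈ 14.27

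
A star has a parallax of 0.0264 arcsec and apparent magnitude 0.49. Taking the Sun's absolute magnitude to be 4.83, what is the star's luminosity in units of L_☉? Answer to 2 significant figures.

L/L_☉ ≈ 780

d = 1/p = 1/0.0264″ = 37.88 pc
M = m − 5 log₁₀ d + 5 = 0.49 − 5·1.5784 + 5 = -2.402
M − M_☉ = -2.402 − 4.83 = -7.232
L/L_☉ = 10^(−0.4 × -7.232) = 781.3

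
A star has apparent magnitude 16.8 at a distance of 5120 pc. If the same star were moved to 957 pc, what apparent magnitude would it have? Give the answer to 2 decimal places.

m ≈ 13.16

Flux ∝ 1/d², so Δm = 5 log₁₀(d₂/d₁) = 5 log₁₀(957/5120) = -3.642
m₂ = m₁ + Δm = 16.8 + (-3.642) = 13.158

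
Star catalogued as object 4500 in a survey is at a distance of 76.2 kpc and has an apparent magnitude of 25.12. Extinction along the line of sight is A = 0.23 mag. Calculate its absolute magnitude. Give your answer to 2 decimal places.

d = 76.2 kpc = 76200 pc
5 log₁₀(d/10 pc) = 5 log₁₀(76200) − 5 = 19.410
M = m − 5 log₁₀(d/10) − A = 25.12 − 19.410 − 0.23 = 5.480

M ≈ 5.48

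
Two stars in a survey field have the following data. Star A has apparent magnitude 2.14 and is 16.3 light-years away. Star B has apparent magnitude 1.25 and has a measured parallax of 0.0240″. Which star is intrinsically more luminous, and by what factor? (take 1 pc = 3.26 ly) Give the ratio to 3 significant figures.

Star B is more luminous, by a factor of 158.

Star A: d = 16.3 ly / 3.26 = 5.000 pc
Star A: M = m − 5 log₁₀ d + 5 = 2.14 − 5·0.6990 + 5 = 3.645
Star B: d = 1/p = 1/0.0240″ = 41.67 pc
Star B: M = m − 5 log₁₀ d + 5 = 1.25 − 5·1.6198 + 5 = -1.849
ΔM = M_A − M_B = 3.645 − (-1.849) = 5.494; smaller M is more luminous → Star B.
L ratio = 10^(0.4 |ΔM|) = 10^2.198 = 157.6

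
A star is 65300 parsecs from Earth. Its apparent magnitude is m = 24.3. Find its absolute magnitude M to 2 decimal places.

5 log₁₀(d/10 pc) = 5 log₁₀(65300) − 5 = 19.075
M = m − 5 log₁₀(d/10) = 24.3 − 19.075 = 5.225

M ≈ 5.23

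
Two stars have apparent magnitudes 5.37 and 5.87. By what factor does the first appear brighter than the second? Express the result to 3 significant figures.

1.58

Magnitude difference = -0.50
Flux ratio = 10^(−0.4 Δm) = 10^(−0.4 × -0.50) = 10^0.200 = 1.585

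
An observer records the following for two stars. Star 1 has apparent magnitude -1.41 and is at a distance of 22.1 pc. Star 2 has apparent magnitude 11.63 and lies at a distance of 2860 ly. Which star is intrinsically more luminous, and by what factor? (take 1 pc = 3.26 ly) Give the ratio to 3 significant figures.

Star 1: M = m − 5 log₁₀ d + 5 = -1.41 − 5·1.3444 + 5 = -3.132
Star 2: d = 2860 ly / 3.26 = 877.3 pc
Star 2: M = m − 5 log₁₀ d + 5 = 11.63 − 5·2.9431 + 5 = 1.914
ΔM = M_1 − M_2 = -3.132 − (1.914) = -5.046; smaller M is more luminous → Star 1.
L ratio = 10^(0.4 |ΔM|) = 10^2.018 = 104.3

Star 1 is more luminous, by a factor of 104.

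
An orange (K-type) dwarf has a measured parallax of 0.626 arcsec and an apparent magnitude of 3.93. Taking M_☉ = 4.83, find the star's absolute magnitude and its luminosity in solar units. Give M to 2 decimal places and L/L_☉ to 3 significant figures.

M ≈ 7.91; L/L_☉ ≈ 0.0585

d = 1/p = 1/0.626″ = 1.597 pc
M = m − 5 log₁₀ d + 5 = 3.93 − 5·0.2034 + 5 = 7.913
M − M_☉ = 7.913 − 4.83 = 3.083
L/L_☉ = 10^(−0.4 × 3.083) = 0.05846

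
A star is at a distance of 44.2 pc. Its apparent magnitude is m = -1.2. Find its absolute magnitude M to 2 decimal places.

M ≈ -4.43

5 log₁₀(d/10 pc) = 5 log₁₀(44.20) − 5 = 3.227
M = m − 5 log₁₀(d/10) = -1.2 − 3.227 = -4.427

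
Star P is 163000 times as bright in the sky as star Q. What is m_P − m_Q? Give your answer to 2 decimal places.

m_P − m_Q ≈ -13.03

Pogson: Δm = −2.5 log₁₀(ratio) = −2.5 log₁₀(163000) = −2.5 × 5.2122 = -13.030
Star P is brighter, so it has the smaller magnitude: the difference is negative.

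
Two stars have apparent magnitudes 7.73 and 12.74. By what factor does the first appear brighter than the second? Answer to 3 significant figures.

101

Δm = 7.73 − (12.74) = -5.01
Flux ratio = 10^(−0.4 Δm) = 10^(−0.4 × -5.01) = 10^2.004 = 100.9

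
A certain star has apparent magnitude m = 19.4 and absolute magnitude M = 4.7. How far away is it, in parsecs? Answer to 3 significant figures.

d ≈ 8710 pc

Distance modulus: m − M = 19.4 − (4.7) = 14.700
m − M = 5 log₁₀ d − 5
log₁₀ d = (m − M)/5 + 1 = 3.9400
d = 10^3.9400 = 8710 pc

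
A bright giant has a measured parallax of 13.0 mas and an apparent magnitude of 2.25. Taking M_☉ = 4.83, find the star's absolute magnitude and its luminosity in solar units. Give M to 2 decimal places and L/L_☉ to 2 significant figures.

M ≈ -2.18; L/L_☉ ≈ 640

d = 1/p = 1000/13.0 mas = 76.92 pc
M = m − 5 log₁₀ d + 5 = 2.25 − 5·1.8861 + 5 = -2.180
M − M_☉ = -2.180 − 4.83 = -7.010
L/L_☉ = 10^(−0.4 × -7.010) = 637.0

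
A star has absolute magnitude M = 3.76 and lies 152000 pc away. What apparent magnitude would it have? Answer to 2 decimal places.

m = M + 5 log₁₀ d − 5 = 3.76 + 5·5.1818 − 5 = 24.669

m ≈ 24.67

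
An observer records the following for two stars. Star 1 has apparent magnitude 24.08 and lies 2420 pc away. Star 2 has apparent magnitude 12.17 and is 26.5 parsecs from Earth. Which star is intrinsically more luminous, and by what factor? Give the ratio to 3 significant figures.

Star 1: M = m − 5 log₁₀ d + 5 = 24.08 − 5·3.3838 + 5 = 12.161
Star 2: M = m − 5 log₁₀ d + 5 = 12.17 − 5·1.4232 + 5 = 10.054
ΔM = M_1 − M_2 = 12.161 − (10.054) = 2.107; smaller M is more luminous → Star 2.
L ratio = 10^(0.4 |ΔM|) = 10^0.843 = 6.964

Star 2 is more luminous, by a factor of 6.96.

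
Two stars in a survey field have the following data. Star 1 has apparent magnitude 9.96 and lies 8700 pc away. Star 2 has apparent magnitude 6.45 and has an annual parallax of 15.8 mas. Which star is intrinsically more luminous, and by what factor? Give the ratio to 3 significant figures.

Star 1 is more luminous, by a factor of 745.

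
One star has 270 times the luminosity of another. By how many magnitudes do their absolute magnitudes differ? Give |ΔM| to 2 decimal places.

|ΔM| ≈ 6.08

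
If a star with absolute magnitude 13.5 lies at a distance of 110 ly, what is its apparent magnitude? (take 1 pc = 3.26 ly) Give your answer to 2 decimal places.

m ≈ 16.14

d = 110 ly / 3.26 = 33.74 pc
m = M + 5 log₁₀ d − 5 = 13.5 + 5·1.5282 − 5 = 16.141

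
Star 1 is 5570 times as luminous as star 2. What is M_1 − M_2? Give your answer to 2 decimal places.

M_1 − M_2 ≈ -9.36

Pogson: ΔM = −2.5 log₁₀(ratio) = −2.5 log₁₀(5570) = −2.5 × 3.7459 = -9.365
Star 1 is brighter, so it has the smaller magnitude: the difference is negative.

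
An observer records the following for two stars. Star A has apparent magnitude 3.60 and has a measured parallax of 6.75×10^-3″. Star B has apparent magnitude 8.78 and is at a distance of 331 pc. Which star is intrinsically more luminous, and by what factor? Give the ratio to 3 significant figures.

Star A is more luminous, by a factor of 23.6.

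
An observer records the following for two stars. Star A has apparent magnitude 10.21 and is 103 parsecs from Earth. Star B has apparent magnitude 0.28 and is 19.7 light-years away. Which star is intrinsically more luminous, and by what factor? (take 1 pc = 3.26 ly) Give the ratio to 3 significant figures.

Star A: M = m − 5 log₁₀ d + 5 = 10.21 − 5·2.0128 + 5 = 5.146
Star B: d = 19.7 ly / 3.26 = 6.043 pc
Star B: M = m − 5 log₁₀ d + 5 = 0.28 − 5·0.7812 + 5 = 1.374
ΔM = M_A − M_B = 5.146 − (1.374) = 3.772; smaller M is more luminous → Star B.
L ratio = 10^(0.4 |ΔM|) = 10^1.509 = 32.27

Star B is more luminous, by a factor of 32.3.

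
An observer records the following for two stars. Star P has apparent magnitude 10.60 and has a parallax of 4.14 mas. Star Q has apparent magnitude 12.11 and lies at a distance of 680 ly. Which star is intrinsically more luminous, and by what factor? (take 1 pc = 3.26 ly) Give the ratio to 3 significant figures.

Star P is more luminous, by a factor of 5.39.

Star P: p = 4.14 mas = 4.14×10^-3″ → d = 1/p = 241.5 pc
Star P: M = m − 5 log₁₀ d + 5 = 10.60 − 5·2.3830 + 5 = 3.685
Star Q: d = 680 ly / 3.26 = 208.6 pc
Star Q: M = m − 5 log₁₀ d + 5 = 12.11 − 5·2.3193 + 5 = 5.514
ΔM = M_P − M_Q = 3.685 − (5.514) = -1.829; smaller M is more luminous → Star P.
L ratio = 10^(0.4 |ΔM|) = 10^0.731 = 5.388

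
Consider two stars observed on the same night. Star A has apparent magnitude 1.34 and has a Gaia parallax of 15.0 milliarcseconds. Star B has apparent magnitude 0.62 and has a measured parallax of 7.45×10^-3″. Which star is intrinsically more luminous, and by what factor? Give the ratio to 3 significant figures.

Star A: p = 15.0 mas = 0.0150″ → d = 1/p = 66.67 pc
Star A: M = m − 5 log₁₀ d + 5 = 1.34 − 5·1.8239 + 5 = -2.780
Star B: d = 1/p = 1/7.45×10^-3″ = 134.2 pc
Star B: M = m − 5 log₁₀ d + 5 = 0.62 − 5·2.1278 + 5 = -5.019
ΔM = M_A − M_B = -2.780 − (-5.019) = 2.240; smaller M is more luminous → Star B.
L ratio = 10^(0.4 |ΔM|) = 10^0.896 = 7.868

Star B is more luminous, by a factor of 7.87.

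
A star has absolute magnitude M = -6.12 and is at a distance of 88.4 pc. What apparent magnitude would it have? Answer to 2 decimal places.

m = M + 5 log₁₀ d − 5 = -6.12 + 5·1.9465 − 5 = -1.388

m ≈ -1.39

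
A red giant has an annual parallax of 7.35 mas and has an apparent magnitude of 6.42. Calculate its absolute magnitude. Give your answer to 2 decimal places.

p = 7.35 mas = 7.35×10^-3″ → d = 1/p = 136.1 pc
5 log₁₀(d/10 pc) = 5 log₁₀(136.1) − 5 = 5.669
M = m − 5 log₁₀(d/10) = 6.42 − 5.669 = 0.751

M ≈ 0.75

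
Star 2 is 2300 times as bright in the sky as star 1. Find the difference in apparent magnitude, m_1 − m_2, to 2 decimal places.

Pogson: Δm = −2.5 log₁₀(ratio) = −2.5 log₁₀(2300) = −2.5 × 3.3617 = -8.404
Star 2 is brighter so has the smaller magnitude: m_1 − m_2 is positive.

m_1 − m_2 ≈ 8.40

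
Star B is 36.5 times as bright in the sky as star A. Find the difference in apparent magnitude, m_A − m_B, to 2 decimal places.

m_A − m_B ≈ 3.91

Pogson: Δm = −2.5 log₁₀(ratio) = −2.5 log₁₀(36.5) = −2.5 × 1.5623 = -3.906
Star B is brighter so has the smaller magnitude: m_A − m_B is positive.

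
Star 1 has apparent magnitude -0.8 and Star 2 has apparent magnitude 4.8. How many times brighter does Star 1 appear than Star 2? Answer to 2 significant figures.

170

Magnitude difference = -5.6
Flux ratio = 10^(−0.4 Δm) = 10^(−0.4 × -5.6) = 10^2.240 = 173.8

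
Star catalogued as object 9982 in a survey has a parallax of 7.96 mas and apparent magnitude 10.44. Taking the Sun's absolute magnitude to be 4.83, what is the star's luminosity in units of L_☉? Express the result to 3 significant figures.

L/L_☉ ≈ 0.900

d = 1/p = 1000/7.96 mas = 125.6 pc
M = m − 5 log₁₀ d + 5 = 10.44 − 5·2.0991 + 5 = 4.945
M − M_☉ = 4.945 − 4.83 = 0.115
L/L_☉ = 10^(−0.4 × 0.115) = 0.8999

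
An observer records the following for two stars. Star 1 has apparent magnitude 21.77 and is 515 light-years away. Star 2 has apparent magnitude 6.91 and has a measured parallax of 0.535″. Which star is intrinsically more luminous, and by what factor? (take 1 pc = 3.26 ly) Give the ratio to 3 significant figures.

Star 2 is more luminous, by a factor of 123.

Star 1: d = 515 ly / 3.26 = 158.0 pc
Star 1: M = m − 5 log₁₀ d + 5 = 21.77 − 5·2.1986 + 5 = 15.777
Star 2: d = 1/p = 1/0.535″ = 1.869 pc
Star 2: M = m − 5 log₁₀ d + 5 = 6.91 − 5·0.2716 + 5 = 10.552
ΔM = M_1 − M_2 = 15.777 − (10.552) = 5.225; smaller M is more luminous → Star 2.
L ratio = 10^(0.4 |ΔM|) = 10^2.090 = 123.1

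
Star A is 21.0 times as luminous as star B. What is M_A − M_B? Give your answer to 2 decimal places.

M_A − M_B ≈ -3.31

Pogson: ΔM = −2.5 log₁₀(ratio) = −2.5 log₁₀(21.0) = −2.5 × 1.3222 = -3.306
Star A is brighter, so it has the smaller magnitude: the difference is negative.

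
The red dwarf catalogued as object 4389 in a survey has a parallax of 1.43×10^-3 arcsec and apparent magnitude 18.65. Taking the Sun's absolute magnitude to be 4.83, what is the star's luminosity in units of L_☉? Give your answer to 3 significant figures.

L/L_☉ ≈ 0.0145

d = 1/p = 1/1.43×10^-3″ = 699.3 pc
M = m − 5 log₁₀ d + 5 = 18.65 − 5·2.8447 + 5 = 9.427
M − M_☉ = 9.427 − 4.83 = 4.597
L/L_☉ = 10^(−0.4 × 4.597) = 0.01450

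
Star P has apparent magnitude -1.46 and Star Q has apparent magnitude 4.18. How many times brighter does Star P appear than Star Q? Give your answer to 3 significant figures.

180

Magnitude difference = -5.64
Flux ratio = 10^(−0.4 Δm) = 10^(−0.4 × -5.64) = 10^2.256 = 180.3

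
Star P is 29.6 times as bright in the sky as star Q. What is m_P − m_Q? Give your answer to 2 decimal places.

Pogson: Δm = −2.5 log₁₀(ratio) = −2.5 log₁₀(29.6) = −2.5 × 1.4713 = -3.678
Star P is brighter, so it has the smaller magnitude: the difference is negative.

m_P − m_Q ≈ -3.68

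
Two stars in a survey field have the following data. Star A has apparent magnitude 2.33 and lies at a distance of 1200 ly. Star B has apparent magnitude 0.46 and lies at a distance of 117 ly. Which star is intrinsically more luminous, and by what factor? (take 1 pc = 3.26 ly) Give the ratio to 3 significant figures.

Star A is more luminous, by a factor of 18.8.

Star A: d = 1200 ly / 3.26 = 368.1 pc
Star A: M = m − 5 log₁₀ d + 5 = 2.33 − 5·2.5660 + 5 = -5.500
Star B: d = 117 ly / 3.26 = 35.89 pc
Star B: M = m − 5 log₁₀ d + 5 = 0.46 − 5·1.5550 + 5 = -2.315
ΔM = M_A − M_B = -5.500 − (-2.315) = -3.185; smaller M is more luminous → Star A.
L ratio = 10^(0.4 |ΔM|) = 10^1.274 = 18.79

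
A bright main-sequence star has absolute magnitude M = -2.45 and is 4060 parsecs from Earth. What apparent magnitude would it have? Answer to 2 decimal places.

m = M + 5 log₁₀ d − 5 = -2.45 + 5·3.6085 − 5 = 10.593

m ≈ 10.59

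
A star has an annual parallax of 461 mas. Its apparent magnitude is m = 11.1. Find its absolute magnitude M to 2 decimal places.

M ≈ 14.42

p = 461 mas = 0.461″ → d = 1/p = 2.169 pc
5 log₁₀(d/10 pc) = 5 log₁₀(2.169) − 5 = -3.319
M = m − 5 log₁₀(d/10) = 11.1 + 3.319 = 14.419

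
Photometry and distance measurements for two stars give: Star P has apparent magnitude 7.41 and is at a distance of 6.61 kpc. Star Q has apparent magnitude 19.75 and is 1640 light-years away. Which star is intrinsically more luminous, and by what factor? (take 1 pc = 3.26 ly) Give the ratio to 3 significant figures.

Star P is more luminous, by a factor of 1.49×10^7.

Star P: d = 6.61 kpc = 6610 pc
Star P: M = m − 5 log₁₀ d + 5 = 7.41 − 5·3.8202 + 5 = -6.691
Star Q: d = 1640 ly / 3.26 = 503.1 pc
Star Q: M = m − 5 log₁₀ d + 5 = 19.75 − 5·2.7016 + 5 = 11.242
ΔM = M_P − M_Q = -6.691 − (11.242) = -17.933; smaller M is more luminous → Star P.
L ratio = 10^(0.4 |ΔM|) = 10^7.173 = 1.490×10^7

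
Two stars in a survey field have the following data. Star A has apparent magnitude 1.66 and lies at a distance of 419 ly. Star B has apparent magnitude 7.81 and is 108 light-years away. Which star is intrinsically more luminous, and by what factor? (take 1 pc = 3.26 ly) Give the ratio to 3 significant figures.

Star A: d = 419 ly / 3.26 = 128.5 pc
Star A: M = m − 5 log₁₀ d + 5 = 1.66 − 5·2.1090 + 5 = -3.885
Star B: d = 108 ly / 3.26 = 33.13 pc
Star B: M = m − 5 log₁₀ d + 5 = 7.81 − 5·1.5202 + 5 = 5.209
ΔM = M_A − M_B = -3.885 − (5.209) = -9.094; smaller M is more luminous → Star A.
L ratio = 10^(0.4 |ΔM|) = 10^3.638 = 4341

Star A is more luminous, by a factor of 4340.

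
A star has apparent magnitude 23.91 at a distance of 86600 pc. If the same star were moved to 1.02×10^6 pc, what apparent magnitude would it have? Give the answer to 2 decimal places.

m ≈ 29.27

Flux ∝ 1/d², so Δm = 5 log₁₀(d₂/d₁) = 5 log₁₀(1.02×10^6/86600) = 5.355
m₂ = m₁ + Δm = 23.91 + (5.355) = 29.265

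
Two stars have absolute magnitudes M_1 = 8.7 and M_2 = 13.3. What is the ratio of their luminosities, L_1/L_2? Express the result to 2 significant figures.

L_1/L_2 ≈ 69

ΔM = M_1 − M_2 = -4.6
L_1/L_2 = 10^(−0.4 ΔM) = 10^1.840 = 69.18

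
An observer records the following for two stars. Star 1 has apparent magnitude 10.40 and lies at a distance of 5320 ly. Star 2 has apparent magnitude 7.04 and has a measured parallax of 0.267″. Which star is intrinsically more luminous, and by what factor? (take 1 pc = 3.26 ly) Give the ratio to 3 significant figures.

Star 1 is more luminous, by a factor of 8600.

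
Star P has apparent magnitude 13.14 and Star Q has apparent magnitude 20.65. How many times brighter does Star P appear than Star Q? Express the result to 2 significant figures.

1000

Δm = 13.14 − (20.65) = -7.51
Flux ratio = 10^(−0.4 Δm) = 10^(−0.4 × -7.51) = 10^3.004 = 1009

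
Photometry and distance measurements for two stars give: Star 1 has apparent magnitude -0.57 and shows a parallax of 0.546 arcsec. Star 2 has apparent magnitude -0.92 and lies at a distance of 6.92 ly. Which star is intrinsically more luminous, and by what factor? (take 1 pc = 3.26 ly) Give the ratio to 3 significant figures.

Star 2 is more luminous, by a factor of 1.85.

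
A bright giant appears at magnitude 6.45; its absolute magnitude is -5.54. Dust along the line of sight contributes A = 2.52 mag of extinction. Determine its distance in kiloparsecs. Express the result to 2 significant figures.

m − M = 5 log₁₀(d/10 pc) + A  ⇒  6.45 − (-5.54) − 2.52 = 5 log₁₀(d/10)
9.470 = 5 log₁₀(d/10)
log₁₀ d = (m − M − A)/5 + 1 = 2.8940
d = 10^2.8940 = 783.4 pc
= 0.7834 kpc

d ≈ 0.78 kpc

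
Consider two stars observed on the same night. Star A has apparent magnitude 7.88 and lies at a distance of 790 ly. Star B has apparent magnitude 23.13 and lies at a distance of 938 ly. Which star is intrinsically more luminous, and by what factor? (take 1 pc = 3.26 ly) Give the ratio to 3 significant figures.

Star A is more luminous, by a factor of 893000.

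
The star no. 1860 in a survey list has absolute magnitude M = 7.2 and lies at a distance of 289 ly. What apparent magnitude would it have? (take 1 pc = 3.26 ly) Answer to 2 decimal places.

d = 289 ly / 3.26 = 88.65 pc
m = M + 5 log₁₀ d − 5 = 7.2 + 5·1.9477 − 5 = 11.938

m ≈ 11.94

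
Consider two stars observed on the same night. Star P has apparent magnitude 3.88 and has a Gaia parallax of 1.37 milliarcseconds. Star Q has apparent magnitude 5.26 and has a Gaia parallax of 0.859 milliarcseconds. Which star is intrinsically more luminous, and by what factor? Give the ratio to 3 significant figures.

Star P is more luminous, by a factor of 1.40.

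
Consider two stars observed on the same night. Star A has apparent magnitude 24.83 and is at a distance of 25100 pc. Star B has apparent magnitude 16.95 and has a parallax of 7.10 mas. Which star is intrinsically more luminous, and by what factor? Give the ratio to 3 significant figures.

Star A is more luminous, by a factor of 22.4.

Star A: M = m − 5 log₁₀ d + 5 = 24.83 − 5·4.3997 + 5 = 7.832
Star B: p = 7.10 mas = 7.10×10^-3″ → d = 1/p = 140.8 pc
Star B: M = m − 5 log₁₀ d + 5 = 16.95 − 5·2.1487 + 5 = 11.206
ΔM = M_A − M_B = 7.832 − (11.206) = -3.375; smaller M is more luminous → Star A.
L ratio = 10^(0.4 |ΔM|) = 10^1.350 = 22.38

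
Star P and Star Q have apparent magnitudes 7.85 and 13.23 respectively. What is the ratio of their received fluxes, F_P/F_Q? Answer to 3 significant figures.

Magnitude difference = -5.38
Flux ratio = 10^(−0.4 Δm) = 10^(−0.4 × -5.38) = 10^2.152 = 141.9

F_P/F_Q ≈ 142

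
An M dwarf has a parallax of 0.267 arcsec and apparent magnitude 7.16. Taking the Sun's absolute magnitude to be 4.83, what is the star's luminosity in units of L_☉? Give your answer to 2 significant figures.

L/L_☉ ≈ 0.016

d = 1/p = 1/0.267″ = 3.745 pc
M = m − 5 log₁₀ d + 5 = 7.16 − 5·0.5735 + 5 = 9.293
M − M_☉ = 9.293 − 4.83 = 4.463
L/L_☉ = 10^(−0.4 × 4.463) = 0.01641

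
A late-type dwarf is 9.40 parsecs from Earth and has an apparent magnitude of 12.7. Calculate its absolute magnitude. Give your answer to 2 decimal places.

M ≈ 12.83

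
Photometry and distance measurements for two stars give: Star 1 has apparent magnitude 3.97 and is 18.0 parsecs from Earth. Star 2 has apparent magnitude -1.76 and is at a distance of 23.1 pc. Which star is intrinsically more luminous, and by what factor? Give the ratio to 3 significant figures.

Star 2 is more luminous, by a factor of 323.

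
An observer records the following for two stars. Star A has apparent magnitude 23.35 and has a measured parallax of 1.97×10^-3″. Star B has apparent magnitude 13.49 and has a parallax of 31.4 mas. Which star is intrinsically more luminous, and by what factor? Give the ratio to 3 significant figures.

Star A: d = 1/p = 1/1.97×10^-3″ = 507.6 pc
Star A: M = m − 5 log₁₀ d + 5 = 23.35 − 5·2.7055 + 5 = 14.822
Star B: p = 31.4 mas = 0.0314″ → d = 1/p = 31.85 pc
Star B: M = m − 5 log₁₀ d + 5 = 13.49 − 5·1.5031 + 5 = 10.975
ΔM = M_A − M_B = 14.822 − (10.975) = 3.848; smaller M is more luminous → Star B.
L ratio = 10^(0.4 |ΔM|) = 10^1.539 = 34.60

Star B is more luminous, by a factor of 34.6.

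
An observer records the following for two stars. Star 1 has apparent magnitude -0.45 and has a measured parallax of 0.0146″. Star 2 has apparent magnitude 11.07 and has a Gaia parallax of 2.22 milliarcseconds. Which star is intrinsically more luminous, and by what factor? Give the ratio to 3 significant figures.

Star 1: d = 1/p = 1/0.0146″ = 68.49 pc
Star 1: M = m − 5 log₁₀ d + 5 = -0.45 − 5·1.8356 + 5 = -4.628
Star 2: p = 2.22 mas = 2.22×10^-3″ → d = 1/p = 450.5 pc
Star 2: M = m − 5 log₁₀ d + 5 = 11.07 − 5·2.6536 + 5 = 2.802
ΔM = M_1 − M_2 = -4.628 − (2.802) = -7.430; smaller M is more luminous → Star 1.
L ratio = 10^(0.4 |ΔM|) = 10^2.972 = 937.6

Star 1 is more luminous, by a factor of 938.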